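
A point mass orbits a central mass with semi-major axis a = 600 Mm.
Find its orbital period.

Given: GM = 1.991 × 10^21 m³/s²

Convert to SI: a = 600 Mm = 6e+08 m.
Kepler's third law: T = 2π √(a³ / GM).
Substituting a = 6e+08 m and GM = 1.991e+21 m³/s²:
T = 2π √((6e+08)³ / 1.991e+21) s
T ≈ 2070 s = 34.49 minutes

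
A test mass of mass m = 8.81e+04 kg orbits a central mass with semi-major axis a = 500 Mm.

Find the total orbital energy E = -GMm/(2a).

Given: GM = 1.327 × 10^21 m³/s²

Convert to SI: a = 500 Mm = 5e+08 m.
E = −GMm / (2a).
E = −1.327e+21 · 8.81e+04 / (2 · 5e+08) J ≈ -1.169e+17 J = -116.9 PJ.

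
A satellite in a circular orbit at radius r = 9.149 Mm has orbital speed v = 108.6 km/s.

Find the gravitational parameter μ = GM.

Convert to SI: r = 9.149 Mm = 9.149e+06 m; v = 108.6 km/s = 108600 m/s.
For a circular orbit v² = GM/r, so GM = v² · r.
GM = (108600)² · 9.149e+06 m³/s² ≈ 1.079e+17 m³/s² = 1.079 × 10^17 m³/s².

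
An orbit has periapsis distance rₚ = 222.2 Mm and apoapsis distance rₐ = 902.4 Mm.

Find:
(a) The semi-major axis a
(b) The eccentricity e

Convert to SI: rₚ = 222.2 Mm = 2.222e+08 m; rₐ = 902.4 Mm = 9.024e+08 m.
(a) a = (rₚ + rₐ) / 2 = (2.222e+08 + 9.024e+08) / 2 ≈ 5.623e+08 m = 562.3 Mm.
(b) e = (rₐ − rₚ) / (rₐ + rₚ) = (9.024e+08 − 2.222e+08) / (9.024e+08 + 2.222e+08) ≈ 0.6048.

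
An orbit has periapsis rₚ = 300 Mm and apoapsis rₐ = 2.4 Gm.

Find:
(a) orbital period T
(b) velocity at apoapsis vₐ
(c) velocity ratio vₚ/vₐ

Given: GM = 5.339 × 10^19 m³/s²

Convert to SI: rₚ = 300 Mm = 3e+08 m; rₐ = 2.4 Gm = 2.4e+09 m.
(a) With a = (rₚ + rₐ)/2 = 1.35e+09 m, T = 2π √(a³/GM) = 2π √((1.35e+09)³/5.339e+19) s ≈ 4.265e+04 s
(b) With a = (rₚ + rₐ)/2 = 1.35e+09 m, vₐ = √(GM (2/rₐ − 1/a)) = √(5.339e+19 · (2/2.4e+09 − 1/1.35e+09)) m/s ≈ 7.031e+04 m/s
(c) Conservation of angular momentum (rₚvₚ = rₐvₐ) gives vₚ/vₐ = rₐ/rₚ = 2.4e+09/3e+08 ≈ 8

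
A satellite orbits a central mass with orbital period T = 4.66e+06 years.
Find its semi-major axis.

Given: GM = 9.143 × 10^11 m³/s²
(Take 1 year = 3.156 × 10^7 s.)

Convert to SI: T = 4.66e+06 years = 1.4707e+14 s.
Invert Kepler's third law: a = (GM · T² / (4π²))^(1/3).
Substituting T = 1.4707e+14 s and GM = 9.143e+11 m³/s²:
a = (9.143e+11 · (1.4707e+14)² / (4π²))^(1/3) m
a ≈ 7.942e+12 m = 7.942 Tm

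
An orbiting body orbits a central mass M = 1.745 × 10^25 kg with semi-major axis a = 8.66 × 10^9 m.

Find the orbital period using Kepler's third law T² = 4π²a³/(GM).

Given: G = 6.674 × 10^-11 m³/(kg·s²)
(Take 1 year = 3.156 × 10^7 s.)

GM = G · M = 6.674e-11 · 1.745e+25 = 1.16461e+15 m³/s².
Kepler's third law: T = 2π √(a³ / GM).
Substituting a = 8.66e+09 m and GM = 1.16461e+15 m³/s²:
T = 2π √((8.66e+09)³ / 1.16461e+15) s
T ≈ 1.484e+08 s = 4.701 years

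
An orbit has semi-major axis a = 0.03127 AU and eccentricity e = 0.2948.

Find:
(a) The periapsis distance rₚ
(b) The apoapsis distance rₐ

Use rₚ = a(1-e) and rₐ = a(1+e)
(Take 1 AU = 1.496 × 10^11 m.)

Convert to SI: a = 0.03127 AU = 4.67799e+09 m.
(a) rₚ = a(1 − e) = 4.67799e+09 · (1 − 0.2948) = 4.67799e+09 · 0.7052 ≈ 3.299e+09 m = 0.02205 AU.
(b) rₐ = a(1 + e) = 4.67799e+09 · (1 + 0.2948) = 4.67799e+09 · 1.2948 ≈ 6.057e+09 m = 0.04049 AU.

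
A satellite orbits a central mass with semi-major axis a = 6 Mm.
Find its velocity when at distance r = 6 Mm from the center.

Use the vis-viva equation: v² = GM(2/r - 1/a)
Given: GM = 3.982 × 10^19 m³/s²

Convert to SI: a = 6 Mm = 6e+06 m; r = 6 Mm = 6e+06 m.
Vis-viva: v = √(GM · (2/r − 1/a)).
2/r − 1/a = 2/6e+06 − 1/6e+06 = 1.66667e-07 m⁻¹.
v = √(3.982e+19 · 1.66667e-07) m/s ≈ 2.576e+06 m/s = 2576 km/s.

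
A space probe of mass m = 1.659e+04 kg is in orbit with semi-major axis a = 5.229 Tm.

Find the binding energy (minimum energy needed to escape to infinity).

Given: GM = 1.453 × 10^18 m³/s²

Convert to SI: a = 5.229 Tm = 5.229e+12 m.
Total orbital energy is E = −GMm/(2a); binding energy is E_bind = −E = GMm/(2a).
E_bind = 1.453e+18 · 1.659e+04 / (2 · 5.229e+12) J ≈ 2.305e+09 J = 2.305 GJ.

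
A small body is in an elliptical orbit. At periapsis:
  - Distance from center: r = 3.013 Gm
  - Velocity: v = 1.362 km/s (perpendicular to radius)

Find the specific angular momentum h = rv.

Convert to SI: r = 3.013 Gm = 3.013e+09 m; v = 1.362 km/s = 1362 m/s.
With v perpendicular to r, h = r · v.
h = 3.013e+09 · 1362 m²/s ≈ 4.104e+12 m²/s.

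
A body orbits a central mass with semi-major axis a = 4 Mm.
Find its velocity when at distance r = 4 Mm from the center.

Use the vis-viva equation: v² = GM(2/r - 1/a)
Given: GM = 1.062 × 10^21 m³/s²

Convert to SI: a = 4 Mm = 4e+06 m; r = 4 Mm = 4e+06 m.
Vis-viva: v = √(GM · (2/r − 1/a)).
2/r − 1/a = 2/4e+06 − 1/4e+06 = 2.5e-07 m⁻¹.
v = √(1.062e+21 · 2.5e-07) m/s ≈ 1.629e+07 m/s = 1.629e+04 km/s.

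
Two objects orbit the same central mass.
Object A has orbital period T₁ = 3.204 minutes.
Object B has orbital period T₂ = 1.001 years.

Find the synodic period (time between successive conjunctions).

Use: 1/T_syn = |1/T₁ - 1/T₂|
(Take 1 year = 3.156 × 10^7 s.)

Convert to SI: T₁ = 3.204 minutes = 192.24 s; T₂ = 1.001 years = 3.15916e+07 s.
T_syn = |T₁ · T₂ / (T₁ − T₂)|.
T_syn = |192.24 · 3.15916e+07 / (192.24 − 3.15916e+07)| s ≈ 192.2 s = 3.204 minutes.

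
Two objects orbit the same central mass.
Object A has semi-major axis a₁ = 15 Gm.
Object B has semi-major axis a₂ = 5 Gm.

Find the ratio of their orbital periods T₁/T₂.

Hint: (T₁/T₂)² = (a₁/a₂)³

Convert to SI: a₁ = 15 Gm = 1.5e+10 m; a₂ = 5 Gm = 5e+09 m.
From Kepler's third law, (T₁/T₂)² = (a₁/a₂)³, so T₁/T₂ = (a₁/a₂)^(3/2).
a₁/a₂ = 1.5e+10 / 5e+09 = 3.
T₁/T₂ = (3)^(3/2) ≈ 5.196.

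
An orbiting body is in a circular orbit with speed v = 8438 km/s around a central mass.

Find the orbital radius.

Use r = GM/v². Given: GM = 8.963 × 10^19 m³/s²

Convert to SI: v = 8438 km/s = 8.438e+06 m/s.
For a circular orbit, v² = GM / r, so r = GM / v².
r = 8.963e+19 / (8.438e+06)² m ≈ 1.259e+06 m = 1.259 × 10^6 m.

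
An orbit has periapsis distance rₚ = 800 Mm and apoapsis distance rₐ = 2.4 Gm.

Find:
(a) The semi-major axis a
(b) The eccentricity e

Convert to SI: rₚ = 800 Mm = 8e+08 m; rₐ = 2.4 Gm = 2.4e+09 m.
(a) a = (rₚ + rₐ) / 2 = (8e+08 + 2.4e+09) / 2 ≈ 1.6e+09 m = 1.6 Gm.
(b) e = (rₐ − rₚ) / (rₐ + rₚ) = (2.4e+09 − 8e+08) / (2.4e+09 + 8e+08) ≈ 0.5.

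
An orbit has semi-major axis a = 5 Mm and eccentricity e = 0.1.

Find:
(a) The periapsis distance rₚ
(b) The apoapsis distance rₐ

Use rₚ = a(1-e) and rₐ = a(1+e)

Convert to SI: a = 5 Mm = 5e+06 m.
(a) rₚ = a(1 − e) = 5e+06 · (1 − 0.1) = 5e+06 · 0.9 ≈ 4.5e+06 m = 4.5 Mm.
(b) rₐ = a(1 + e) = 5e+06 · (1 + 0.1) = 5e+06 · 1.1 ≈ 5.5e+06 m = 5.5 Mm.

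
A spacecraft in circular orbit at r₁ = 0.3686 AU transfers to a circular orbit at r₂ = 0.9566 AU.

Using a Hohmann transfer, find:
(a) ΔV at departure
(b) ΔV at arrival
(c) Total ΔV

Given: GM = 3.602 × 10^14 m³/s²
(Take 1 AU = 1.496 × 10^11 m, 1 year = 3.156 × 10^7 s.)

Convert to SI: r₁ = 0.3686 AU = 5.51426e+10 m; r₂ = 0.9566 AU = 1.43107e+11 m.
Transfer semi-major axis: a_t = (r₁ + r₂)/2 = (5.51426e+10 + 1.43107e+11)/2 = 9.9125e+10 m.
Circular speeds: v₁ = √(GM/r₁) = 80.8218 m/s, v₂ = √(GM/r₂) = 50.1696 m/s.
Transfer speeds (vis-viva v² = GM(2/r − 1/a_t)): v₁ᵗ = 97.1109 m/s, v₂ᵗ = 37.4191 m/s.
(a) ΔV₁ = |v₁ᵗ − v₁| ≈ 16.29 m/s = 0.003436 AU/year.
(b) ΔV₂ = |v₂ − v₂ᵗ| ≈ 12.75 m/s = 0.00269 AU/year.
(c) ΔV_total = ΔV₁ + ΔV₂ ≈ 29.04 m/s = 0.006126 AU/year.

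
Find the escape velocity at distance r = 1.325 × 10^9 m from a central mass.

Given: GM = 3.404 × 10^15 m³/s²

Escape velocity comes from setting total energy to zero: ½v² − GM/r = 0 ⇒ v_esc = √(2GM / r).
v_esc = √(2 · 3.404e+15 / 1.325e+09) m/s ≈ 2267 m/s = 2.267 km/s.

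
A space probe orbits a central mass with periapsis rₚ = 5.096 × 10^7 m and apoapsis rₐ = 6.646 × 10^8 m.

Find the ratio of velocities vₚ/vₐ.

Conservation of angular momentum gives rₚvₚ = rₐvₐ, so vₚ/vₐ = rₐ/rₚ.
vₚ/vₐ = 6.646e+08 / 5.096e+07 ≈ 13.04.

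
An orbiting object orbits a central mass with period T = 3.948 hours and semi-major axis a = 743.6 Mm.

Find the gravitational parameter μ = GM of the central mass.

Convert to SI: T = 3.948 hours = 14212.8 s; a = 743.6 Mm = 7.436e+08 m.
GM = 4π² · a³ / T².
GM = 4π² · (7.436e+08)³ / (14212.8)² m³/s² ≈ 8.036e+19 m³/s² = 8.036 × 10^19 m³/s².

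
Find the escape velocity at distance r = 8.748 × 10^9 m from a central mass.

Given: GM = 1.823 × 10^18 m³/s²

Escape velocity comes from setting total energy to zero: ½v² − GM/r = 0 ⇒ v_esc = √(2GM / r).
v_esc = √(2 · 1.823e+18 / 8.748e+09) m/s ≈ 2.042e+04 m/s = 20.42 km/s.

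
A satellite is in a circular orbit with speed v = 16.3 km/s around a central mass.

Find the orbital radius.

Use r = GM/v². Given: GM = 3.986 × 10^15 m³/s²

Convert to SI: v = 16.3 km/s = 16300 m/s.
For a circular orbit, v² = GM / r, so r = GM / v².
r = 3.986e+15 / (16300)² m ≈ 1.5e+07 m = 15 Mm.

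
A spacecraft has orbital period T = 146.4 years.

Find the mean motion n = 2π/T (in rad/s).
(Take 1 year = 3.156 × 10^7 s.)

Convert to SI: T = 146.4 years = 4.62038e+09 s.
n = 2π / T.
n = 2π / 4.62038e+09 s ≈ 1.36e-09 rad/s.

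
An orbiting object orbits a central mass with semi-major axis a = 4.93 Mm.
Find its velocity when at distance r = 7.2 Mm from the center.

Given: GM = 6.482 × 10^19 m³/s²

Convert to SI: a = 4.93 Mm = 4.93e+06 m; r = 7.2 Mm = 7.2e+06 m.
Vis-viva: v = √(GM · (2/r − 1/a)).
2/r − 1/a = 2/7.2e+06 − 1/4.93e+06 = 7.4938e-08 m⁻¹.
v = √(6.482e+19 · 7.4938e-08) m/s ≈ 2.204e+06 m/s = 2204 km/s.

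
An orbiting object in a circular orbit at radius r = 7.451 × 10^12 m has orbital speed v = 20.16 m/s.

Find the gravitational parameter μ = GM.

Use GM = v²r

For a circular orbit v² = GM/r, so GM = v² · r.
GM = (20.16)² · 7.451e+12 m³/s² ≈ 3.028e+15 m³/s² = 3.028 × 10^15 m³/s².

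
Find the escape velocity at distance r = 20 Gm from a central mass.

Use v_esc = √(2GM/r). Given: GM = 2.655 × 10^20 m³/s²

Convert to SI: r = 20 Gm = 2e+10 m.
Escape velocity comes from setting total energy to zero: ½v² − GM/r = 0 ⇒ v_esc = √(2GM / r).
v_esc = √(2 · 2.655e+20 / 2e+10) m/s ≈ 1.629e+05 m/s = 162.9 km/s.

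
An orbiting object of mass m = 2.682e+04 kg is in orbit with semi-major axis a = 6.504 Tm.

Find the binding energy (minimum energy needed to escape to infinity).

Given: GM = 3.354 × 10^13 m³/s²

Convert to SI: a = 6.504 Tm = 6.504e+12 m.
Total orbital energy is E = −GMm/(2a); binding energy is E_bind = −E = GMm/(2a).
E_bind = 3.354e+13 · 2.682e+04 / (2 · 6.504e+12) J ≈ 6.915e+04 J = 69.15 kJ.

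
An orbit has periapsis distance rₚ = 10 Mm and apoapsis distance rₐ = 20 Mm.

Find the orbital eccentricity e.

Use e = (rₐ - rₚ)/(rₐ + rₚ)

Convert to SI: rₚ = 10 Mm = 1e+07 m; rₐ = 20 Mm = 2e+07 m.
e = (rₐ − rₚ) / (rₐ + rₚ).
e = (2e+07 − 1e+07) / (2e+07 + 1e+07) = 1e+07 / 3e+07 ≈ 0.3333.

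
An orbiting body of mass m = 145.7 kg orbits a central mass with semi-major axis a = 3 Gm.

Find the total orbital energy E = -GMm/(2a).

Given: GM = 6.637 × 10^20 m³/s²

Convert to SI: a = 3 Gm = 3e+09 m.
E = −GMm / (2a).
E = −6.637e+20 · 145.7 / (2 · 3e+09) J ≈ -1.612e+13 J = -16.12 TJ.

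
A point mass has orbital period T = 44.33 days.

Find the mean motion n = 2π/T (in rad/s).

Convert to SI: T = 44.33 days = 3.83011e+06 s.
n = 2π / T.
n = 2π / 3.83011e+06 s ≈ 1.64e-06 rad/s.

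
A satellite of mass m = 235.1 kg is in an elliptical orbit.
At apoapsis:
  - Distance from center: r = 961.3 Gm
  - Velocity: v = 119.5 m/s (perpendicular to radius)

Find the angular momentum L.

Convert to SI: r = 961.3 Gm = 9.613e+11 m.
Since v is perpendicular to r, L = m · v · r.
L = 235.1 · 119.5 · 9.613e+11 kg·m²/s ≈ 2.701e+16 kg·m²/s.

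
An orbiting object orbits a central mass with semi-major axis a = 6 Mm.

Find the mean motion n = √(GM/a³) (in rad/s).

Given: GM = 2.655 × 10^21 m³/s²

Convert to SI: a = 6 Mm = 6e+06 m.
n = √(GM / a³).
n = √(2.655e+21 / (6e+06)³) rad/s ≈ 3.506 rad/s.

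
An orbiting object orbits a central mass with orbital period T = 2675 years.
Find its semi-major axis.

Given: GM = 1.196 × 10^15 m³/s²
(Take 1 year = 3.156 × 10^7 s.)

Convert to SI: T = 2675 years = 8.4423e+10 s.
Invert Kepler's third law: a = (GM · T² / (4π²))^(1/3).
Substituting T = 8.4423e+10 s and GM = 1.196e+15 m³/s²:
a = (1.196e+15 · (8.4423e+10)² / (4π²))^(1/3) m
a ≈ 5.999e+11 m = 599.9 Gm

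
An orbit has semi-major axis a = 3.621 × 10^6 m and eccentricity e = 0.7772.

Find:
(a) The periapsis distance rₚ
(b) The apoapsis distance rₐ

(a) rₚ = a(1 − e) = 3.621e+06 · (1 − 0.7772) = 3.621e+06 · 0.2228 ≈ 8.068e+05 m = 8.068 × 10^5 m.
(b) rₐ = a(1 + e) = 3.621e+06 · (1 + 0.7772) = 3.621e+06 · 1.7772 ≈ 6.435e+06 m = 6.435 × 10^6 m.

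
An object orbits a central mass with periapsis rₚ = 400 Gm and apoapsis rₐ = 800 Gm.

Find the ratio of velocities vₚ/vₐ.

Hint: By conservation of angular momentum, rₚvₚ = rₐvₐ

Convert to SI: rₚ = 400 Gm = 4e+11 m; rₐ = 800 Gm = 8e+11 m.
Conservation of angular momentum gives rₚvₚ = rₐvₐ, so vₚ/vₐ = rₐ/rₚ.
vₚ/vₐ = 8e+11 / 4e+11 ≈ 2.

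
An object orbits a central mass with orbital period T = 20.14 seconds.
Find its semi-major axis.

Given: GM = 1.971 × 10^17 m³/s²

Invert Kepler's third law: a = (GM · T² / (4π²))^(1/3).
Substituting T = 20.14 s and GM = 1.971e+17 m³/s²:
a = (1.971e+17 · (20.14)² / (4π²))^(1/3) m
a ≈ 1.265e+06 m = 1.265 Mm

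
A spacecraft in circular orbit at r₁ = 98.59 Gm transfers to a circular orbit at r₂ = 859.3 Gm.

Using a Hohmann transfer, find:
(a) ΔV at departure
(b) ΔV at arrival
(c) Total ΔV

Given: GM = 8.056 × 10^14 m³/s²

Convert to SI: r₁ = 98.59 Gm = 9.859e+10 m; r₂ = 859.3 Gm = 8.593e+11 m.
Transfer semi-major axis: a_t = (r₁ + r₂)/2 = (9.859e+10 + 8.593e+11)/2 = 4.78945e+11 m.
Circular speeds: v₁ = √(GM/r₁) = 90.3948 m/s, v₂ = √(GM/r₂) = 30.6187 m/s.
Transfer speeds (vis-viva v² = GM(2/r − 1/a_t)): v₁ᵗ = 121.08 m/s, v₂ᵗ = 13.8919 m/s.
(a) ΔV₁ = |v₁ᵗ − v₁| ≈ 30.69 m/s = 30.69 m/s.
(b) ΔV₂ = |v₂ − v₂ᵗ| ≈ 16.73 m/s = 16.73 m/s.
(c) ΔV_total = ΔV₁ + ΔV₂ ≈ 47.41 m/s = 47.41 m/s.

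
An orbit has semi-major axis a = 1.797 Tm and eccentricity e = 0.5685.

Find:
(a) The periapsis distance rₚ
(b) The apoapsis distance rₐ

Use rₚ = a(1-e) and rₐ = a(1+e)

Convert to SI: a = 1.797 Tm = 1.797e+12 m.
(a) rₚ = a(1 − e) = 1.797e+12 · (1 − 0.5685) = 1.797e+12 · 0.4315 ≈ 7.754e+11 m = 775.4 Gm.
(b) rₐ = a(1 + e) = 1.797e+12 · (1 + 0.5685) = 1.797e+12 · 1.5685 ≈ 2.819e+12 m = 2.819 Tm.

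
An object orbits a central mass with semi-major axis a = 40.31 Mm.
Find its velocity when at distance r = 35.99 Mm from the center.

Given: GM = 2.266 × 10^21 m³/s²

Convert to SI: a = 40.31 Mm = 4.031e+07 m; r = 35.99 Mm = 3.599e+07 m.
Vis-viva: v = √(GM · (2/r − 1/a)).
2/r − 1/a = 2/3.599e+07 − 1/4.031e+07 = 3.07633e-08 m⁻¹.
v = √(2.266e+21 · 3.07633e-08) m/s ≈ 8.349e+06 m/s = 8349 km/s.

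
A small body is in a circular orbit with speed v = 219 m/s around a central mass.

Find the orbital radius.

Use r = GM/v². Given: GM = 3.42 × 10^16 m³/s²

For a circular orbit, v² = GM / r, so r = GM / v².
r = 3.42e+16 / (219)² m ≈ 7.131e+11 m = 713.1 Gm.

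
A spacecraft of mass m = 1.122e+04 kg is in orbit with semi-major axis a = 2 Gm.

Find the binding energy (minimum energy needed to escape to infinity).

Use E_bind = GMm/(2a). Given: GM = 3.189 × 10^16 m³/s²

Convert to SI: a = 2 Gm = 2e+09 m.
Total orbital energy is E = −GMm/(2a); binding energy is E_bind = −E = GMm/(2a).
E_bind = 3.189e+16 · 1.122e+04 / (2 · 2e+09) J ≈ 8.945e+10 J = 89.45 GJ.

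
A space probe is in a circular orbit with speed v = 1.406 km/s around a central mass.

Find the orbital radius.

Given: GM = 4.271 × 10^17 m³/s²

Convert to SI: v = 1.406 km/s = 1406 m/s.
For a circular orbit, v² = GM / r, so r = GM / v².
r = 4.271e+17 / (1406)² m ≈ 2.161e+11 m = 2.161 × 10^11 m.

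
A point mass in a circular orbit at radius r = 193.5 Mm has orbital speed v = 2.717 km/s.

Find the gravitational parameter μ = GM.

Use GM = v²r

Convert to SI: r = 193.5 Mm = 1.935e+08 m; v = 2.717 km/s = 2717 m/s.
For a circular orbit v² = GM/r, so GM = v² · r.
GM = (2717)² · 1.935e+08 m³/s² ≈ 1.428e+15 m³/s² = 1.428 × 10^15 m³/s².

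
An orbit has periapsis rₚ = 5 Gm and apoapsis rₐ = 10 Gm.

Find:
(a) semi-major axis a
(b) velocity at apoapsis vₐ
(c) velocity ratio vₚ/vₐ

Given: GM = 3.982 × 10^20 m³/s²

Convert to SI: rₚ = 5 Gm = 5e+09 m; rₐ = 10 Gm = 1e+10 m.
(a) a = (rₚ + rₐ)/2 = (5e+09 + 1e+10)/2 ≈ 7.5e+09 m
(b) With a = (rₚ + rₐ)/2 = 7.5e+09 m, vₐ = √(GM (2/rₐ − 1/a)) = √(3.982e+20 · (2/1e+10 − 1/7.5e+09)) m/s ≈ 1.629e+05 m/s
(c) Conservation of angular momentum (rₚvₚ = rₐvₐ) gives vₚ/vₐ = rₐ/rₚ = 1e+10/5e+09 ≈ 2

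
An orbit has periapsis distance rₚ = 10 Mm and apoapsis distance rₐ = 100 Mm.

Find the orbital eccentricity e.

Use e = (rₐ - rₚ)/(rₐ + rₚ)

Convert to SI: rₚ = 10 Mm = 1e+07 m; rₐ = 100 Mm = 1e+08 m.
e = (rₐ − rₚ) / (rₐ + rₚ).
e = (1e+08 − 1e+07) / (1e+08 + 1e+07) = 9e+07 / 1.1e+08 ≈ 0.8182.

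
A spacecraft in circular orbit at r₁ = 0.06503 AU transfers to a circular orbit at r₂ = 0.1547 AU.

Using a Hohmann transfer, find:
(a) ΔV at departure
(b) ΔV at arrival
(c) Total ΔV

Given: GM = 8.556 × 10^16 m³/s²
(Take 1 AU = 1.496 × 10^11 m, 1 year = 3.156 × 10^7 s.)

Convert to SI: r₁ = 0.06503 AU = 9.72849e+09 m; r₂ = 0.1547 AU = 2.31431e+10 m.
Transfer semi-major axis: a_t = (r₁ + r₂)/2 = (9.72849e+09 + 2.31431e+10)/2 = 1.64358e+10 m.
Circular speeds: v₁ = √(GM/r₁) = 2965.6 m/s, v₂ = √(GM/r₂) = 1922.76 m/s.
Transfer speeds (vis-viva v² = GM(2/r − 1/a_t)): v₁ᵗ = 3519.07 m/s, v₂ᵗ = 1479.28 m/s.
(a) ΔV₁ = |v₁ᵗ − v₁| ≈ 553.5 m/s = 0.1168 AU/year.
(b) ΔV₂ = |v₂ − v₂ᵗ| ≈ 443.5 m/s = 0.09356 AU/year.
(c) ΔV_total = ΔV₁ + ΔV₂ ≈ 996.9 m/s = 0.2103 AU/year.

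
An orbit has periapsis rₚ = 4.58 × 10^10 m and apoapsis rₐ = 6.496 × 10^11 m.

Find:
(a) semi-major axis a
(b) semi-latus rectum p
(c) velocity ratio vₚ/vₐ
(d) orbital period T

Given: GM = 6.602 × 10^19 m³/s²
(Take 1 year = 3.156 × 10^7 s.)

(a) a = (rₚ + rₐ)/2 = (4.58e+10 + 6.496e+11)/2 ≈ 3.477e+11 m
(b) From a = (rₚ + rₐ)/2 = 3.477e+11 m and e = (rₐ − rₚ)/(rₐ + rₚ) = 0.868277, p = a(1 − e²) = 3.477e+11 · (1 − (0.868277)²) ≈ 8.557e+10 m
(c) Conservation of angular momentum (rₚvₚ = rₐvₐ) gives vₚ/vₐ = rₐ/rₚ = 6.496e+11/4.58e+10 ≈ 14.18
(d) With a = (rₚ + rₐ)/2 = 3.477e+11 m, T = 2π √(a³/GM) = 2π √((3.477e+11)³/6.602e+19) s ≈ 1.585e+08 s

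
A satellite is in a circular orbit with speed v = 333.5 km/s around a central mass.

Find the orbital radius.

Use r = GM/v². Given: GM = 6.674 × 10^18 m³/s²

Convert to SI: v = 333.5 km/s = 333500 m/s.
For a circular orbit, v² = GM / r, so r = GM / v².
r = 6.674e+18 / (333500)² m ≈ 6.001e+07 m = 60.01 Mm.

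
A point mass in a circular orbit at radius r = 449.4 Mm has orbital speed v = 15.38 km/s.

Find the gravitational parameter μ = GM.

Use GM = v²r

Convert to SI: r = 449.4 Mm = 4.494e+08 m; v = 15.38 km/s = 15380 m/s.
For a circular orbit v² = GM/r, so GM = v² · r.
GM = (15380)² · 4.494e+08 m³/s² ≈ 1.063e+17 m³/s² = 1.063 × 10^17 m³/s².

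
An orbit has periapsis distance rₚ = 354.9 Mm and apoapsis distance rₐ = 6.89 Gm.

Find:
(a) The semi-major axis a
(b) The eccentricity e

Convert to SI: rₚ = 354.9 Mm = 3.549e+08 m; rₐ = 6.89 Gm = 6.89e+09 m.
(a) a = (rₚ + rₐ) / 2 = (3.549e+08 + 6.89e+09) / 2 ≈ 3.622e+09 m = 3.622 Gm.
(b) e = (rₐ − rₚ) / (rₐ + rₚ) = (6.89e+09 − 3.549e+08) / (6.89e+09 + 3.549e+08) ≈ 0.902.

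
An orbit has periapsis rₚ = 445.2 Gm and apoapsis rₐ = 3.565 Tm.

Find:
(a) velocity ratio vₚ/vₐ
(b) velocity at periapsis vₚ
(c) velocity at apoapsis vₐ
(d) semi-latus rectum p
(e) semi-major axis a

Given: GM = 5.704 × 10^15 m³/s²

Convert to SI: rₚ = 445.2 Gm = 4.452e+11 m; rₐ = 3.565 Tm = 3.565e+12 m.
(a) Conservation of angular momentum (rₚvₚ = rₐvₐ) gives vₚ/vₐ = rₐ/rₚ = 3.565e+12/4.452e+11 ≈ 8.008
(b) With a = (rₚ + rₐ)/2 = 2.0051e+12 m, vₚ = √(GM (2/rₚ − 1/a)) = √(5.704e+15 · (2/4.452e+11 − 1/2.0051e+12)) m/s ≈ 150.9 m/s
(c) With a = (rₚ + rₐ)/2 = 2.0051e+12 m, vₐ = √(GM (2/rₐ − 1/a)) = √(5.704e+15 · (2/3.565e+12 − 1/2.0051e+12)) m/s ≈ 18.85 m/s
(d) From a = (rₚ + rₐ)/2 = 2.0051e+12 m and e = (rₐ − rₚ)/(rₐ + rₚ) = 0.777966, p = a(1 − e²) = 2.0051e+12 · (1 − (0.777966)²) ≈ 7.916e+11 m
(e) a = (rₚ + rₐ)/2 = (4.452e+11 + 3.565e+12)/2 ≈ 2.005e+12 m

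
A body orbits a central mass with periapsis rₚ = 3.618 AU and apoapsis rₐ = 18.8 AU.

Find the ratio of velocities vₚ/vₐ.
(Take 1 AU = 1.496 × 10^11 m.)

Convert to SI: rₚ = 3.618 AU = 5.41253e+11 m; rₐ = 18.8 AU = 2.81248e+12 m.
Conservation of angular momentum gives rₚvₚ = rₐvₐ, so vₚ/vₐ = rₐ/rₚ.
vₚ/vₐ = 2.81248e+12 / 5.41253e+11 ≈ 5.196.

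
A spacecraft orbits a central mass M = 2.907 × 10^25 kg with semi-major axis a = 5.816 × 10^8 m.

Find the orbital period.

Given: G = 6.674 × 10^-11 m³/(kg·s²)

GM = G · M = 6.674e-11 · 2.907e+25 = 1.94013e+15 m³/s².
Kepler's third law: T = 2π √(a³ / GM).
Substituting a = 5.816e+08 m and GM = 1.94013e+15 m³/s²:
T = 2π √((5.816e+08)³ / 1.94013e+15) s
T ≈ 2.001e+06 s = 23.16 days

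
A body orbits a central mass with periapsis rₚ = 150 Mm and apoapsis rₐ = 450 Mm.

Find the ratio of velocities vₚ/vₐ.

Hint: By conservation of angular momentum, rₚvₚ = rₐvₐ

Convert to SI: rₚ = 150 Mm = 1.5e+08 m; rₐ = 450 Mm = 4.5e+08 m.
Conservation of angular momentum gives rₚvₚ = rₐvₐ, so vₚ/vₐ = rₐ/rₚ.
vₚ/vₐ = 4.5e+08 / 1.5e+08 ≈ 3.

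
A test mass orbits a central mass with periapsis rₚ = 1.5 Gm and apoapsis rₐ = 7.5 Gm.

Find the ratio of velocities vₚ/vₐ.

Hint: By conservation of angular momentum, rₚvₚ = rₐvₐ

Convert to SI: rₚ = 1.5 Gm = 1.5e+09 m; rₐ = 7.5 Gm = 7.5e+09 m.
Conservation of angular momentum gives rₚvₚ = rₐvₐ, so vₚ/vₐ = rₐ/rₚ.
vₚ/vₐ = 7.5e+09 / 1.5e+09 ≈ 5.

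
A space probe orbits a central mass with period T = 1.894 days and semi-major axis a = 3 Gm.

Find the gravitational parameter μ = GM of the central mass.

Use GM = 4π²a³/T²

Convert to SI: T = 1.894 days = 163642 s; a = 3 Gm = 3e+09 m.
GM = 4π² · a³ / T².
GM = 4π² · (3e+09)³ / (163642)² m³/s² ≈ 3.98e+19 m³/s² = 3.98 × 10^19 m³/s².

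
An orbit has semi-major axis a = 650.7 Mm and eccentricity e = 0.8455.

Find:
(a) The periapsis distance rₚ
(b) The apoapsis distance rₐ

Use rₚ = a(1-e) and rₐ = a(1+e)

Convert to SI: a = 650.7 Mm = 6.507e+08 m.
(a) rₚ = a(1 − e) = 6.507e+08 · (1 − 0.8455) = 6.507e+08 · 0.1545 ≈ 1.005e+08 m = 100.5 Mm.
(b) rₐ = a(1 + e) = 6.507e+08 · (1 + 0.8455) = 6.507e+08 · 1.8455 ≈ 1.201e+09 m = 1.201 Gm.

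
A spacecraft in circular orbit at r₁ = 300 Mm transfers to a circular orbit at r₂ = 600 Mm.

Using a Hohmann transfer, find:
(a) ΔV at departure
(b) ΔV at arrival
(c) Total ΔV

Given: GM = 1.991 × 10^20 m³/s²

Convert to SI: r₁ = 300 Mm = 3e+08 m; r₂ = 600 Mm = 6e+08 m.
Transfer semi-major axis: a_t = (r₁ + r₂)/2 = (3e+08 + 6e+08)/2 = 4.5e+08 m.
Circular speeds: v₁ = √(GM/r₁) = 814657 m/s, v₂ = √(GM/r₂) = 576050 m/s.
Transfer speeds (vis-viva v² = GM(2/r − 1/a_t)): v₁ᵗ = 940685 m/s, v₂ᵗ = 470343 m/s.
(a) ΔV₁ = |v₁ᵗ − v₁| ≈ 1.26e+05 m/s = 126 km/s.
(b) ΔV₂ = |v₂ − v₂ᵗ| ≈ 1.057e+05 m/s = 105.7 km/s.
(c) ΔV_total = ΔV₁ + ΔV₂ ≈ 2.317e+05 m/s = 231.7 km/s.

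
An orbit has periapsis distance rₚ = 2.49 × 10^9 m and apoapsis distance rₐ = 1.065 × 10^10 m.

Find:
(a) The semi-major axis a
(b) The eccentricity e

(a) a = (rₚ + rₐ) / 2 = (2.49e+09 + 1.065e+10) / 2 ≈ 6.57e+09 m = 6.57 × 10^9 m.
(b) e = (rₐ − rₚ) / (rₐ + rₚ) = (1.065e+10 − 2.49e+09) / (1.065e+10 + 2.49e+09) ≈ 0.621.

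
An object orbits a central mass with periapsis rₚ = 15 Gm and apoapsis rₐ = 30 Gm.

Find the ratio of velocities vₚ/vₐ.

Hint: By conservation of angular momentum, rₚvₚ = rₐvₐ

Convert to SI: rₚ = 15 Gm = 1.5e+10 m; rₐ = 30 Gm = 3e+10 m.
Conservation of angular momentum gives rₚvₚ = rₐvₐ, so vₚ/vₐ = rₐ/rₚ.
vₚ/vₐ = 3e+10 / 1.5e+10 ≈ 2.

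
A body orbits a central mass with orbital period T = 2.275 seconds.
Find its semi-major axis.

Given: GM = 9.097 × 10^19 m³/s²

Invert Kepler's third law: a = (GM · T² / (4π²))^(1/3).
Substituting T = 2.275 s and GM = 9.097e+19 m³/s²:
a = (9.097e+19 · (2.275)² / (4π²))^(1/3) m
a ≈ 2.285e+06 m = 2.285 Mm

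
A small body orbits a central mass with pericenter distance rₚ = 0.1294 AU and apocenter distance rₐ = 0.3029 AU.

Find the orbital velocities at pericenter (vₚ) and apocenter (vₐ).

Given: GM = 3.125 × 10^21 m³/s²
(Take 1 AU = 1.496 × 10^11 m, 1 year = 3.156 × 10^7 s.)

Convert to SI: rₚ = 0.1294 AU = 1.93582e+10 m; rₐ = 0.3029 AU = 4.53138e+10 m.
Use the vis-viva equation v² = GM(2/r − 1/a) with a = (rₚ + rₐ)/2 = (1.93582e+10 + 4.53138e+10)/2 = 3.2336e+10 m.
vₚ = √(GM · (2/rₚ − 1/a)) = √(3.125e+21 · (2/1.93582e+10 − 1/3.2336e+10)) m/s ≈ 4.756e+05 m/s = 100.3 AU/year.
vₐ = √(GM · (2/rₐ − 1/a)) = √(3.125e+21 · (2/4.53138e+10 − 1/3.2336e+10)) m/s ≈ 2.032e+05 m/s = 42.87 AU/year.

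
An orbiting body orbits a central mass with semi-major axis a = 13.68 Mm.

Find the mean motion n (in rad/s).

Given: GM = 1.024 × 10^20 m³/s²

Convert to SI: a = 13.68 Mm = 1.368e+07 m.
n = √(GM / a³).
n = √(1.024e+20 / (1.368e+07)³) rad/s ≈ 0.2 rad/s.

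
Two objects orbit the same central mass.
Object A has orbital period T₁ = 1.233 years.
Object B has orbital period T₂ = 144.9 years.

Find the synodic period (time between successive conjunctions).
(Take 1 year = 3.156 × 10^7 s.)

Convert to SI: T₁ = 1.233 years = 3.89135e+07 s; T₂ = 144.9 years = 4.57304e+09 s.
T_syn = |T₁ · T₂ / (T₁ − T₂)|.
T_syn = |3.89135e+07 · 4.57304e+09 / (3.89135e+07 − 4.57304e+09)| s ≈ 3.925e+07 s = 1.244 years.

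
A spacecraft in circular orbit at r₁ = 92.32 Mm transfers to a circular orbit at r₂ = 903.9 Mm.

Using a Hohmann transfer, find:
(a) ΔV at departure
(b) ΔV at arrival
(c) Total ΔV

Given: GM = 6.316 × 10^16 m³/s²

Convert to SI: r₁ = 92.32 Mm = 9.232e+07 m; r₂ = 903.9 Mm = 9.039e+08 m.
Transfer semi-major axis: a_t = (r₁ + r₂)/2 = (9.232e+07 + 9.039e+08)/2 = 4.9811e+08 m.
Circular speeds: v₁ = √(GM/r₁) = 26156.1 m/s, v₂ = √(GM/r₂) = 8359.13 m/s.
Transfer speeds (vis-viva v² = GM(2/r − 1/a_t)): v₁ᵗ = 35234.7 m/s, v₂ᵗ = 3598.7 m/s.
(a) ΔV₁ = |v₁ᵗ − v₁| ≈ 9079 m/s = 9.079 km/s.
(b) ΔV₂ = |v₂ − v₂ᵗ| ≈ 4760 m/s = 4.76 km/s.
(c) ΔV_total = ΔV₁ + ΔV₂ ≈ 1.384e+04 m/s = 13.84 km/s.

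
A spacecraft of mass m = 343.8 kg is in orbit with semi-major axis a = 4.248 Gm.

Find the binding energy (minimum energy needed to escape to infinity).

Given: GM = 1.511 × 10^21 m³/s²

Convert to SI: a = 4.248 Gm = 4.248e+09 m.
Total orbital energy is E = −GMm/(2a); binding energy is E_bind = −E = GMm/(2a).
E_bind = 1.511e+21 · 343.8 / (2 · 4.248e+09) J ≈ 6.114e+13 J = 61.14 TJ.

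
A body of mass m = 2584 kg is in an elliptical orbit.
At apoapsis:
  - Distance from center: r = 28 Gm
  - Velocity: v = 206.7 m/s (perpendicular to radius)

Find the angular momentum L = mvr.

Convert to SI: r = 28 Gm = 2.8e+10 m.
Since v is perpendicular to r, L = m · v · r.
L = 2584 · 206.7 · 2.8e+10 kg·m²/s ≈ 1.496e+16 kg·m²/s.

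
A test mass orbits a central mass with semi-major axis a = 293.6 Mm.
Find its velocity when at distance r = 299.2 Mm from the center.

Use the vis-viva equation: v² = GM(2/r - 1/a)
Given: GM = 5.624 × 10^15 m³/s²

Convert to SI: a = 293.6 Mm = 2.936e+08 m; r = 299.2 Mm = 2.992e+08 m.
Vis-viva: v = √(GM · (2/r − 1/a)).
2/r − 1/a = 2/2.992e+08 − 1/2.936e+08 = 3.2785e-09 m⁻¹.
v = √(5.624e+15 · 3.2785e-09) m/s ≈ 4294 m/s = 4.294 km/s.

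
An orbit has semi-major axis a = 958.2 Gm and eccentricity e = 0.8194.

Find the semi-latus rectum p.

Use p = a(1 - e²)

Convert to SI: a = 958.2 Gm = 9.582e+11 m.
p = a (1 − e²).
p = 9.582e+11 · (1 − (0.8194)²) = 9.582e+11 · 0.328584 ≈ 3.148e+11 m = 314.8 Gm.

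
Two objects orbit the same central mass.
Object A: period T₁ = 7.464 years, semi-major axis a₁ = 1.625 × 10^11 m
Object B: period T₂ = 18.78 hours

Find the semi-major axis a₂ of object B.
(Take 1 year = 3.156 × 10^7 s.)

Convert to SI: T₁ = 7.464 years = 2.35564e+08 s; T₂ = 18.78 hours = 67608 s.
Kepler's third law: (T₁/T₂)² = (a₁/a₂)³ ⇒ a₂ = a₁ · (T₂/T₁)^(2/3).
T₂/T₁ = 67608 / 2.35564e+08 = 0.000287005.
a₂ = 1.625e+11 · (0.000287005)^(2/3) m ≈ 7.07e+08 m = 7.07 × 10^8 m.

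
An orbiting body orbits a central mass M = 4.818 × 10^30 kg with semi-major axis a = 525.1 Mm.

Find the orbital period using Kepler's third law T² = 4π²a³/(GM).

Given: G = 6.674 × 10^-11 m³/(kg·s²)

Convert to SI: a = 525.1 Mm = 5.251e+08 m.
GM = G · M = 6.674e-11 · 4.818e+30 = 3.21553e+20 m³/s².
Kepler's third law: T = 2π √(a³ / GM).
Substituting a = 5.251e+08 m and GM = 3.21553e+20 m³/s²:
T = 2π √((5.251e+08)³ / 3.21553e+20) s
T ≈ 4216 s = 1.171 hours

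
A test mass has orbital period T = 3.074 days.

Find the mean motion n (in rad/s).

Convert to SI: T = 3.074 days = 265594 s.
n = 2π / T.
n = 2π / 265594 s ≈ 2.366e-05 rad/s.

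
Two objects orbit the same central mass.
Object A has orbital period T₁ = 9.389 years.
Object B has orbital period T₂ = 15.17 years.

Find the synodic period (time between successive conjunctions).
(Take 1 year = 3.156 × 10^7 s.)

Convert to SI: T₁ = 9.389 years = 2.96317e+08 s; T₂ = 15.17 years = 4.78765e+08 s.
T_syn = |T₁ · T₂ / (T₁ − T₂)|.
T_syn = |2.96317e+08 · 4.78765e+08 / (2.96317e+08 − 4.78765e+08)| s ≈ 7.776e+08 s = 24.64 years.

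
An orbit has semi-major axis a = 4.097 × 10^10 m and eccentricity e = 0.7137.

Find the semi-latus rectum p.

p = a (1 − e²).
p = 4.097e+10 · (1 − (0.7137)²) = 4.097e+10 · 0.490632 ≈ 2.01e+10 m = 2.01 × 10^10 m.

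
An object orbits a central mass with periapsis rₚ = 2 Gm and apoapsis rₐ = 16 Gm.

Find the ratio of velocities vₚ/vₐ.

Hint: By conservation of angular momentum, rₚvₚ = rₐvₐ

Convert to SI: rₚ = 2 Gm = 2e+09 m; rₐ = 16 Gm = 1.6e+10 m.
Conservation of angular momentum gives rₚvₚ = rₐvₐ, so vₚ/vₐ = rₐ/rₚ.
vₚ/vₐ = 1.6e+10 / 2e+09 ≈ 8.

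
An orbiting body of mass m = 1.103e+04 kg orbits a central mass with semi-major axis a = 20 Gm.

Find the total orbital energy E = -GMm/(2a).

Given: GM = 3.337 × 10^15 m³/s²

Convert to SI: a = 20 Gm = 2e+10 m.
E = −GMm / (2a).
E = −3.337e+15 · 1.103e+04 / (2 · 2e+10) J ≈ -9.202e+08 J = -920.2 MJ.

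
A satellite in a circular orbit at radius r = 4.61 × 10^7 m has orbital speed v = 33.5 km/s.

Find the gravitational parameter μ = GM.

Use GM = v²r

Convert to SI: v = 33.5 km/s = 33500 m/s.
For a circular orbit v² = GM/r, so GM = v² · r.
GM = (33500)² · 4.61e+07 m³/s² ≈ 5.174e+16 m³/s² = 5.174 × 10^16 m³/s².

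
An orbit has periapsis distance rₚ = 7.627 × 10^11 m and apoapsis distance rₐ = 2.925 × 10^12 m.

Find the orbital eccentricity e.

e = (rₐ − rₚ) / (rₐ + rₚ).
e = (2.925e+12 − 7.627e+11) / (2.925e+12 + 7.627e+11) = 2.1623e+12 / 3.6877e+12 ≈ 0.5864.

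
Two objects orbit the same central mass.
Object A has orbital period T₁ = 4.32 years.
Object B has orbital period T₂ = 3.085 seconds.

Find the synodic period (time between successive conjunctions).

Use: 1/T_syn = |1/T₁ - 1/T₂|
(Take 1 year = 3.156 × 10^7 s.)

Convert to SI: T₁ = 4.32 years = 1.36339e+08 s.
T_syn = |T₁ · T₂ / (T₁ − T₂)|.
T_syn = |1.36339e+08 · 3.085 / (1.36339e+08 − 3.085)| s ≈ 3.085 s = 3.085 seconds.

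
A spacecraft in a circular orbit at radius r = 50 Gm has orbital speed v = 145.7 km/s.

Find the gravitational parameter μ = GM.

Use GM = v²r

Convert to SI: r = 50 Gm = 5e+10 m; v = 145.7 km/s = 145700 m/s.
For a circular orbit v² = GM/r, so GM = v² · r.
GM = (145700)² · 5e+10 m³/s² ≈ 1.061e+21 m³/s² = 1.061 × 10^21 m³/s².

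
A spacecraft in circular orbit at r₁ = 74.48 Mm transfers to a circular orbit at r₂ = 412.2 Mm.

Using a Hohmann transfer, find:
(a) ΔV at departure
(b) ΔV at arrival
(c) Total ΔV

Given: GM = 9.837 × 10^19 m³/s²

Convert to SI: r₁ = 74.48 Mm = 7.448e+07 m; r₂ = 412.2 Mm = 4.122e+08 m.
Transfer semi-major axis: a_t = (r₁ + r₂)/2 = (7.448e+07 + 4.122e+08)/2 = 2.4334e+08 m.
Circular speeds: v₁ = √(GM/r₁) = 1.14924e+06 m/s, v₂ = √(GM/r₂) = 488514 m/s.
Transfer speeds (vis-viva v² = GM(2/r − 1/a_t)): v₁ᵗ = 1.49575e+06 m/s, v₂ᵗ = 270265 m/s.
(a) ΔV₁ = |v₁ᵗ − v₁| ≈ 3.465e+05 m/s = 346.5 km/s.
(b) ΔV₂ = |v₂ − v₂ᵗ| ≈ 2.182e+05 m/s = 218.2 km/s.
(c) ΔV_total = ΔV₁ + ΔV₂ ≈ 5.648e+05 m/s = 564.8 km/s.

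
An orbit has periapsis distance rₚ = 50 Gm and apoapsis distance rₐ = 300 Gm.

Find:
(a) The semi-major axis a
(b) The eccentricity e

Convert to SI: rₚ = 50 Gm = 5e+10 m; rₐ = 300 Gm = 3e+11 m.
(a) a = (rₚ + rₐ) / 2 = (5e+10 + 3e+11) / 2 ≈ 1.75e+11 m = 175 Gm.
(b) e = (rₐ − rₚ) / (rₐ + rₚ) = (3e+11 − 5e+10) / (3e+11 + 5e+10) ≈ 0.7143.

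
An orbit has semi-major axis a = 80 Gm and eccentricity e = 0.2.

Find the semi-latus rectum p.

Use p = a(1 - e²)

Convert to SI: a = 80 Gm = 8e+10 m.
p = a (1 − e²).
p = 8e+10 · (1 − (0.2)²) = 8e+10 · 0.96 ≈ 7.68e+10 m = 76.8 Gm.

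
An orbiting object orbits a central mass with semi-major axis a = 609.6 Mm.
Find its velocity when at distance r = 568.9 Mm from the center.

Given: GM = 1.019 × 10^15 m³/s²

Convert to SI: a = 609.6 Mm = 6.096e+08 m; r = 568.9 Mm = 5.689e+08 m.
Vis-viva: v = √(GM · (2/r − 1/a)).
2/r − 1/a = 2/5.689e+08 − 1/6.096e+08 = 1.87514e-09 m⁻¹.
v = √(1.019e+15 · 1.87514e-09) m/s ≈ 1382 m/s = 1.382 km/s.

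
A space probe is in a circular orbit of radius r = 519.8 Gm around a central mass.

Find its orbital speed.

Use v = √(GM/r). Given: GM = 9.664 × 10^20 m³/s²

Convert to SI: r = 519.8 Gm = 5.198e+11 m.
For a circular orbit, gravity supplies the centripetal force, so v = √(GM / r).
v = √(9.664e+20 / 5.198e+11) m/s ≈ 4.312e+04 m/s = 43.12 km/s.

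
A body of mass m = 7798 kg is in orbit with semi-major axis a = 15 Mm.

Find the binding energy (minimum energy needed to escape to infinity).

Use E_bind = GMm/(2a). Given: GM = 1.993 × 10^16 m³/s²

Convert to SI: a = 15 Mm = 1.5e+07 m.
Total orbital energy is E = −GMm/(2a); binding energy is E_bind = −E = GMm/(2a).
E_bind = 1.993e+16 · 7798 / (2 · 1.5e+07) J ≈ 5.18e+12 J = 5.18 TJ.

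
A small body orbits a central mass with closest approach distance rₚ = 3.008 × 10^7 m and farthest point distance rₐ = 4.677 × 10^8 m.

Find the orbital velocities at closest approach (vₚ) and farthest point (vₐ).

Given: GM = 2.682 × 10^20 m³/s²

Use the vis-viva equation v² = GM(2/r − 1/a) with a = (rₚ + rₐ)/2 = (3.008e+07 + 4.677e+08)/2 = 2.4889e+08 m.
vₚ = √(GM · (2/rₚ − 1/a)) = √(2.682e+20 · (2/3.008e+07 − 1/2.4889e+08)) m/s ≈ 4.093e+06 m/s = 4093 km/s.
vₐ = √(GM · (2/rₐ − 1/a)) = √(2.682e+20 · (2/4.677e+08 − 1/2.4889e+08)) m/s ≈ 2.633e+05 m/s = 263.3 km/s.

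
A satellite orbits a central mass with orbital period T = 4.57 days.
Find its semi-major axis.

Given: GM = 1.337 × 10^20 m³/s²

Convert to SI: T = 4.57 days = 394848 s.
Invert Kepler's third law: a = (GM · T² / (4π²))^(1/3).
Substituting T = 394848 s and GM = 1.337e+20 m³/s²:
a = (1.337e+20 · (394848)² / (4π²))^(1/3) m
a ≈ 8.082e+09 m = 8.082 Gm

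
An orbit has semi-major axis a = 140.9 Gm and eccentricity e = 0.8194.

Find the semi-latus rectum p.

Convert to SI: a = 140.9 Gm = 1.409e+11 m.
p = a (1 − e²).
p = 1.409e+11 · (1 − (0.8194)²) = 1.409e+11 · 0.328584 ≈ 4.63e+10 m = 46.3 Gm.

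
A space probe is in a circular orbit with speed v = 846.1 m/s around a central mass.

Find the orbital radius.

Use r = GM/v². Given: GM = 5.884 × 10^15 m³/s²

For a circular orbit, v² = GM / r, so r = GM / v².
r = 5.884e+15 / (846.1)² m ≈ 8.219e+09 m = 8.219 × 10^9 m.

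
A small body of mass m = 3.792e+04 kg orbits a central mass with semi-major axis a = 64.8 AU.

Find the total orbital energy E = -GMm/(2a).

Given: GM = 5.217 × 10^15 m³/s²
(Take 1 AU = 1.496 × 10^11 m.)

Convert to SI: a = 64.8 AU = 9.69408e+12 m.
E = −GMm / (2a).
E = −5.217e+15 · 3.792e+04 / (2 · 9.69408e+12) J ≈ -1.02e+07 J = -10.2 MJ.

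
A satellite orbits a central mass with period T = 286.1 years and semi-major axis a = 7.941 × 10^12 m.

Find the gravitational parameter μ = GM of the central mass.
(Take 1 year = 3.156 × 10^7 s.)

Convert to SI: T = 286.1 years = 9.02932e+09 s.
GM = 4π² · a³ / T².
GM = 4π² · (7.941e+12)³ / (9.02932e+09)² m³/s² ≈ 2.425e+20 m³/s² = 2.425 × 10^20 m³/s².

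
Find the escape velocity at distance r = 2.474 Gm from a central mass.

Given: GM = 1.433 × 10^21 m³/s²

Convert to SI: r = 2.474 Gm = 2.474e+09 m.
Escape velocity comes from setting total energy to zero: ½v² − GM/r = 0 ⇒ v_esc = √(2GM / r).
v_esc = √(2 · 1.433e+21 / 2.474e+09) m/s ≈ 1.076e+06 m/s = 1076 km/s.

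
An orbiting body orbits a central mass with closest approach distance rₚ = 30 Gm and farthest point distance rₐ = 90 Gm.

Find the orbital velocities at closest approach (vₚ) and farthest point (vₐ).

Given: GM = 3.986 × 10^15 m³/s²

Convert to SI: rₚ = 30 Gm = 3e+10 m; rₐ = 90 Gm = 9e+10 m.
Use the vis-viva equation v² = GM(2/r − 1/a) with a = (rₚ + rₐ)/2 = (3e+10 + 9e+10)/2 = 6e+10 m.
vₚ = √(GM · (2/rₚ − 1/a)) = √(3.986e+15 · (2/3e+10 − 1/6e+10)) m/s ≈ 446.4 m/s = 446.4 m/s.
vₐ = √(GM · (2/rₐ − 1/a)) = √(3.986e+15 · (2/9e+10 − 1/6e+10)) m/s ≈ 148.8 m/s = 148.8 m/s.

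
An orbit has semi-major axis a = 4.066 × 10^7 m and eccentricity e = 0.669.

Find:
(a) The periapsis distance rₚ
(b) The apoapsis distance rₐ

(a) rₚ = a(1 − e) = 4.066e+07 · (1 − 0.669) = 4.066e+07 · 0.331 ≈ 1.346e+07 m = 1.346 × 10^7 m.
(b) rₐ = a(1 + e) = 4.066e+07 · (1 + 0.669) = 4.066e+07 · 1.669 ≈ 6.786e+07 m = 6.786 × 10^7 m.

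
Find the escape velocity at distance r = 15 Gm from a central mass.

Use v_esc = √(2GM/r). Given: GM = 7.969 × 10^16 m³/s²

Convert to SI: r = 15 Gm = 1.5e+10 m.
Escape velocity comes from setting total energy to zero: ½v² − GM/r = 0 ⇒ v_esc = √(2GM / r).
v_esc = √(2 · 7.969e+16 / 1.5e+10) m/s ≈ 3260 m/s = 3.26 km/s.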